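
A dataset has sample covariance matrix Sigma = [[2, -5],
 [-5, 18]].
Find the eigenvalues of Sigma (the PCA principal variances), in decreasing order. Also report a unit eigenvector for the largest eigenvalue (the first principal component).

Step 1 — characteristic polynomial of 2×2 Sigma:
  det(Sigma - λI) = λ² - trace · λ + det = 0.
  trace = 2 + 18 = 20, det = 2·18 - (-5)² = 11.
Step 2 — discriminant:
  Δ = trace² - 4·det = 400 - 44 = 356.
Step 3 — eigenvalues:
  λ = (trace ± √Δ)/2 = (20 ± 18.868)/2,
  λ_1 = 19.434,  λ_2 = 0.566.

Step 4 — unit eigenvector for λ_1: solve (Sigma - λ_1 I)v = 0. First row:
  (2 - 19.434)·v_x + (-5)·v_y = 0, i.e. (-17.434)·v_x + (-5)·v_y = 0,
  so v ∝ (b, λ_1 - a) = (-5, 17.434); multiply by -1 so the first entry is positive: u = (5, -17.434).
  ||u|| = √((5)² + (-17.434)²) = √(328.9437) ≈ 18.1368,
  v_1 = u/||u|| ≈ (0.2757, -0.9612) (||v_1|| = 1).

λ_1 = 19.434,  λ_2 = 0.566;  v_1 ≈ (0.2757, -0.9612)


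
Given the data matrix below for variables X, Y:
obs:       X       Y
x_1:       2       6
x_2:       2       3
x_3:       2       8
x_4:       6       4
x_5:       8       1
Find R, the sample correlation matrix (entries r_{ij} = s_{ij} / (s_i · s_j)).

Step 1 — column means:
  mean(X) = (2 + 2 + 2 + 6 + 8) / 5 = 20/5 = 4
  mean(Y) = (6 + 3 + 8 + 4 + 1) / 5 = 22/5 = 4.4

Step 2 — sample variances and covariances s[i,j] = (1/(n-1)) · Σ_k (x_{k,i} - mean_i) · (x_{k,j} - mean_j), with n-1 = 4:
  s[X,X] = ((-2)·(-2) + (-2)·(-2) + (-2)·(-2) + (2)·(2) + (4)·(4)) / 4 = 32/4 = 8
  s[X,Y] = ((-2)·(1.6) + (-2)·(-1.4) + (-2)·(3.6) + (2)·(-0.4) + (4)·(-3.4)) / 4 = -22/4 = -5.5
  s[Y,Y] = ((1.6)·(1.6) + (-1.4)·(-1.4) + (3.6)·(3.6) + (-0.4)·(-0.4) + (-3.4)·(-3.4)) / 4 = 29.2/4 = 7.3
  Sample standard deviations s_i = √(s[i,i]):
  s(X) = √(8) = 2.8284
  s(Y) = √(7.3) = 2.7019

Step 3 — r_{ij} = s_{ij} / (s_i · s_j):
  r[X,X] = 1 (diagonal).
  r[X,Y] = -5.5 / (2.8284 · 2.7019) = -5.5 / 7.642 = -0.7197
  r[Y,Y] = 1 (diagonal).

R is symmetric with unit diagonal. Assembling:

R = [[1, -0.7197],
 [-0.7197, 1]]


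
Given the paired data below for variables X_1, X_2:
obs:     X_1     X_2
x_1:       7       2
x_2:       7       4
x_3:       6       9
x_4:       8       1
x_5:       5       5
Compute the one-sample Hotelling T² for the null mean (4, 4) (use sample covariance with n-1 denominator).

Step 1 — sample mean vector:
  mean(X_1) = (7 + 7 + 6 + 8 + 5) / 5 = 33/5 = 6.6
  mean(X_2) = (2 + 4 + 9 + 1 + 5) / 5 = 21/5 = 4.2
  x̄ = (6.6, 4.2),  deviation x̄ - mu_0 = (6.6, 4.2) - (4, 4) = (2.6, 0.2).

Step 2 — sample covariance matrix, S[i,j] = (1/(n-1)) · Σ_k (x_{k,i} - mean_i) · (x_{k,j} - mean_j), divisor n-1 = 4:
  S[X_1,X_1] = ((0.4)·(0.4) + (0.4)·(0.4) + (-0.6)·(-0.6) + (1.4)·(1.4) + (-1.6)·(-1.6)) / 4 = 5.2/4 = 1.3
  S[X_1,X_2] = ((0.4)·(-2.2) + (0.4)·(-0.2) + (-0.6)·(4.8) + (1.4)·(-3.2) + (-1.6)·(0.8)) / 4 = -9.6/4 = -2.4
  S[X_2,X_2] = ((-2.2)·(-2.2) + (-0.2)·(-0.2) + (4.8)·(4.8) + (-3.2)·(-3.2) + (0.8)·(0.8)) / 4 = 38.8/4 = 9.7
  S = [[1.3, -2.4],
 [-2.4, 9.7]].

Step 3 — invert S. det(S) = 1.3·9.7 - (-2.4)² = 6.85.
  S^{-1} = (1/det) · [[d, -b], [-b, a]] = [[1.4161, 0.3504],
 [0.3504, 0.1898]].

Step 4 — quadratic form (x̄ - mu_0)^T · S^{-1} · (x̄ - mu_0):
  S^{-1} · (x̄ - mu_0) = (3.7518, 0.9489),
  (x̄ - mu_0)^T · [...] = (2.6)·(3.7518) + (0.2)·(0.9489) = 9.9445.

Step 5 — scale by n: T² = 5 · 9.9445 = 49.7226.

T² ≈ 49.7226


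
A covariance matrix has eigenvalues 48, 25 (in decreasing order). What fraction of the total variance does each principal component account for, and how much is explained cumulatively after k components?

Step 1 — total variance = trace(Sigma) = Σ λ_i = 48 + 25 = 73.

Step 2 — fraction explained by component i = λ_i / Σ λ:
  PC1: 48/73 = 0.6575
  PC2: 25/73 = 0.3425

Step 3 — cumulative fraction after k components = (λ_1 + ... + λ_k) / Σ λ:
  k = 1: 48/73 = 0.6575
  k = 2: (48 + 25)/73 = 73/73 = 1

Summary (fraction, with percent):

explained: PC1 0.6575 (65.75%), PC2 0.3425 (34.25%);  cumulative: 0.6575, 1


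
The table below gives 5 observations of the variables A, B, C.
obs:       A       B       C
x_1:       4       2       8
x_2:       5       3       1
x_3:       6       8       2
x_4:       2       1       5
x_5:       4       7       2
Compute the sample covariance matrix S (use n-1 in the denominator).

Step 1 — column means:
  mean(A) = (4 + 5 + 6 + 2 + 4) / 5 = 21/5 = 4.2
  mean(B) = (2 + 3 + 8 + 1 + 7) / 5 = 21/5 = 4.2
  mean(C) = (8 + 1 + 2 + 5 + 2) / 5 = 18/5 = 3.6

Step 2 — sample covariance S[i,j] = (1/(n-1)) · Σ_k (x_{k,i} - mean_i) · (x_{k,j} - mean_j), with n-1 = 4.
  S[A,A] = ((-0.2)·(-0.2) + (0.8)·(0.8) + (1.8)·(1.8) + (-2.2)·(-2.2) + (-0.2)·(-0.2)) / 4 = 8.8/4 = 2.2
  S[A,B] = ((-0.2)·(-2.2) + (0.8)·(-1.2) + (1.8)·(3.8) + (-2.2)·(-3.2) + (-0.2)·(2.8)) / 4 = 12.8/4 = 3.2
  S[A,C] = ((-0.2)·(4.4) + (0.8)·(-2.6) + (1.8)·(-1.6) + (-2.2)·(1.4) + (-0.2)·(-1.6)) / 4 = -8.6/4 = -2.15
  S[B,B] = ((-2.2)·(-2.2) + (-1.2)·(-1.2) + (3.8)·(3.8) + (-3.2)·(-3.2) + (2.8)·(2.8)) / 4 = 38.8/4 = 9.7
  S[B,C] = ((-2.2)·(4.4) + (-1.2)·(-2.6) + (3.8)·(-1.6) + (-3.2)·(1.4) + (2.8)·(-1.6)) / 4 = -21.6/4 = -5.4
  S[C,C] = ((4.4)·(4.4) + (-2.6)·(-2.6) + (-1.6)·(-1.6) + (1.4)·(1.4) + (-1.6)·(-1.6)) / 4 = 33.2/4 = 8.3

S is symmetric (S[j,i] = S[i,j]). Assembling:

S = [[2.2, 3.2, -2.15],
 [3.2, 9.7, -5.4],
 [-2.15, -5.4, 8.3]]


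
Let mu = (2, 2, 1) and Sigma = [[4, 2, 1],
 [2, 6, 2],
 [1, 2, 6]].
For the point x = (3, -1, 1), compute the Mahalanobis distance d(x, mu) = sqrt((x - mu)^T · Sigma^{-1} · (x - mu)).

Step 1 — centre the observation: (x - mu) = (1, -3, 0).

Step 2 — invert Sigma (cofactor / det for 3×3, or solve directly):
  Sigma^{-1} = [[0.3019, -0.0943, -0.0189],
 [-0.0943, 0.217, -0.0566],
 [-0.0189, -0.0566, 0.1887]].

Step 3 — form the quadratic (x - mu)^T · Sigma^{-1} · (x - mu):
  Sigma^{-1} · (x - mu) = (0.5849, -0.7453, 0.1509).
  (x - mu)^T · [Sigma^{-1} · (x - mu)] = (1)·(0.5849) + (-3)·(-0.7453) + (0)·(0.1509) = 2.8208.

Step 4 — take square root: d = √(2.8208) ≈ 1.6795.

d(x, mu) = √(2.8208) ≈ 1.6795


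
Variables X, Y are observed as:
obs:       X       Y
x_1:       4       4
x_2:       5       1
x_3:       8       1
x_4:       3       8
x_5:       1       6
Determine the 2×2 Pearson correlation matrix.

Step 1 — column means:
  mean(X) = (4 + 5 + 8 + 3 + 1) / 5 = 21/5 = 4.2
  mean(Y) = (4 + 1 + 1 + 8 + 6) / 5 = 20/5 = 4

Step 2 — sample variances and covariances s[i,j] = (1/(n-1)) · Σ_k (x_{k,i} - mean_i) · (x_{k,j} - mean_j), with n-1 = 4:
  s[X,X] = ((-0.2)·(-0.2) + (0.8)·(0.8) + (3.8)·(3.8) + (-1.2)·(-1.2) + (-3.2)·(-3.2)) / 4 = 26.8/4 = 6.7
  s[X,Y] = ((-0.2)·(0) + (0.8)·(-3) + (3.8)·(-3) + (-1.2)·(4) + (-3.2)·(2)) / 4 = -25/4 = -6.25
  s[Y,Y] = ((0)·(0) + (-3)·(-3) + (-3)·(-3) + (4)·(4) + (2)·(2)) / 4 = 38/4 = 9.5
  Sample standard deviations s_i = √(s[i,i]):
  s(X) = √(6.7) = 2.5884
  s(Y) = √(9.5) = 3.0822

Step 3 — r_{ij} = s_{ij} / (s_i · s_j):
  r[X,X] = 1 (diagonal).
  r[X,Y] = -6.25 / (2.5884 · 3.0822) = -6.25 / 7.9781 = -0.7834
  r[Y,Y] = 1 (diagonal).

R is symmetric with unit diagonal. Assembling:

R = [[1, -0.7834],
 [-0.7834, 1]]


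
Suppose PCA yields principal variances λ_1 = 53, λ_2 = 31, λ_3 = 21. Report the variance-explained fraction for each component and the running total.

Step 1 — total variance = trace(Sigma) = Σ λ_i = 53 + 31 + 21 = 105.

Step 2 — fraction explained by component i = λ_i / Σ λ:
  PC1: 53/105 = 0.5048
  PC2: 31/105 = 0.2952
  PC3: 21/105 = 0.2

Step 3 — cumulative fraction after k components = (λ_1 + ... + λ_k) / Σ λ:
  k = 1: 53/105 = 0.5048
  k = 2: (53 + 31)/105 = 84/105 = 0.8
  k = 3: (53 + 31 + 21)/105 = 105/105 = 1

Summary (fraction, with percent):

explained: PC1 0.5048 (50.48%), PC2 0.2952 (29.52%), PC3 0.2 (20%);  cumulative: 0.5048, 0.8, 1


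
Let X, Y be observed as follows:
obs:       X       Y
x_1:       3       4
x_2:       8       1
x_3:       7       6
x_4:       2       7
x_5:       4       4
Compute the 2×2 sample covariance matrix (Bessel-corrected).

Step 1 — column means:
  mean(X) = (3 + 8 + 7 + 2 + 4) / 5 = 24/5 = 4.8
  mean(Y) = (4 + 1 + 6 + 7 + 4) / 5 = 22/5 = 4.4

Step 2 — sample covariance S[i,j] = (1/(n-1)) · Σ_k (x_{k,i} - mean_i) · (x_{k,j} - mean_j), with n-1 = 4.
  S[X,X] = ((-1.8)·(-1.8) + (3.2)·(3.2) + (2.2)·(2.2) + (-2.8)·(-2.8) + (-0.8)·(-0.8)) / 4 = 26.8/4 = 6.7
  S[X,Y] = ((-1.8)·(-0.4) + (3.2)·(-3.4) + (2.2)·(1.6) + (-2.8)·(2.6) + (-0.8)·(-0.4)) / 4 = -13.6/4 = -3.4
  S[Y,Y] = ((-0.4)·(-0.4) + (-3.4)·(-3.4) + (1.6)·(1.6) + (2.6)·(2.6) + (-0.4)·(-0.4)) / 4 = 21.2/4 = 5.3

S is symmetric (S[j,i] = S[i,j]). Assembling:

S = [[6.7, -3.4],
 [-3.4, 5.3]]


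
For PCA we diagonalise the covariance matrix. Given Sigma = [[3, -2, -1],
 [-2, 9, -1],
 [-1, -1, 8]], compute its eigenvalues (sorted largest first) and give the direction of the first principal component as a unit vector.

Step 1 — characteristic polynomial p(λ) = det(λI - Sigma) = λ³ - tr·λ² + c_1·λ - det, where tr = trace, c_1 = sum of the principal 2×2 minors, det = det(Sigma):
  tr = 3 + 9 + 8 = 20,
  c_1 = (3·9 - (-2)²) + (3·8 - (-1)²) + (9·8 - (-1)²) = 23 + 23 + 71 = 117,
  det = 3·(9·8 - (-1)²) - (-2)·((-2)·8 - (-1)·(-1)) + (-1)·((-2)·(-1) - 9·(-1)) = 3·(71) - (-2)·(-17) + (-1)·(11) = 168.
  So p(λ) = λ³ - 20λ² + 117λ - 168.
Step 2 — look for an integer root (rational root theorem: any rational root is an integer divisor of 168). Testing λ = 8:
  p(8) = 512 - 1280 + 936 - 168 = 0  ✓
  Dividing out (λ - 8): p(λ) = (λ - 8)(λ² - 12λ + 21).
Step 3 — remaining eigenvalues from the quadratic λ² - 12λ + 21 = 0:
  Δ = 12² - 4·21 = 144 - 84 = 60,  λ = (12 ± √60)/2 = (12 ± 7.746)/2 ≈ 9.873 or 2.127.
  Sorted: λ_1 = 9.873,  λ_2 = 8,  λ_3 = 2.127  (check: sum = 20 = tr ✓).

Step 4 — unit eigenvector for λ_1 ≈ 9.873: v spans the null space of (Sigma - λ_1 I), whose rows are
  r_1 = (-6.873, -2, -1),  r_2 = (-2, -0.873, -1),  r_3 = (-1, -1, -1.873).
  v is orthogonal to every row, so take v ∝ r_1 × r_2 = ((-2)·(-1) - (-1)·(-0.873), (-1)·(-2) - (-6.873)·(-1), (-6.873)·(-0.873) - (-2)·(-2)) ≈ (1.127, -4.873, 2).
  Let u = (1.127, -4.873, 2).
  ||u|| = √((1.127)² + (-4.873)² + (2)²) = √(29.0161) ≈ 5.3867,  v_1 = u/||u|| ≈ (0.2092, -0.9046, 0.3713) (||v_1|| = 1).

λ_1 = 9.873,  λ_2 = 8,  λ_3 = 2.127;  v_1 ≈ (0.2092, -0.9046, 0.3713)


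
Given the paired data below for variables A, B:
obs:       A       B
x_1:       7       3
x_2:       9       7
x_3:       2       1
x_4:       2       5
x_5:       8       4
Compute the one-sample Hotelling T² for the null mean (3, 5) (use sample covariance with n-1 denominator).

Step 1 — sample mean vector:
  mean(A) = (7 + 9 + 2 + 2 + 8) / 5 = 28/5 = 5.6
  mean(B) = (3 + 7 + 1 + 5 + 4) / 5 = 20/5 = 4
  x̄ = (5.6, 4),  deviation x̄ - mu_0 = (5.6, 4) - (3, 5) = (2.6, -1).

Step 2 — sample covariance matrix, S[i,j] = (1/(n-1)) · Σ_k (x_{k,i} - mean_i) · (x_{k,j} - mean_j), divisor n-1 = 4:
  S[A,A] = ((1.4)·(1.4) + (3.4)·(3.4) + (-3.6)·(-3.6) + (-3.6)·(-3.6) + (2.4)·(2.4)) / 4 = 45.2/4 = 11.3
  S[A,B] = ((1.4)·(-1) + (3.4)·(3) + (-3.6)·(-3) + (-3.6)·(1) + (2.4)·(0)) / 4 = 16/4 = 4
  S[B,B] = ((-1)·(-1) + (3)·(3) + (-3)·(-3) + (1)·(1) + (0)·(0)) / 4 = 20/4 = 5
  S = [[11.3, 4],
 [4, 5]].

Step 3 — invert S. det(S) = 11.3·5 - (4)² = 40.5.
  S^{-1} = (1/det) · [[d, -b], [-b, a]] = [[0.1235, -0.0988],
 [-0.0988, 0.279]].

Step 4 — quadratic form (x̄ - mu_0)^T · S^{-1} · (x̄ - mu_0):
  S^{-1} · (x̄ - mu_0) = (0.4198, -0.5358),
  (x̄ - mu_0)^T · [...] = (2.6)·(0.4198) + (-1)·(-0.5358) = 1.6272.

Step 5 — scale by n: T² = 5 · 1.6272 = 8.1358.

T² ≈ 8.1358


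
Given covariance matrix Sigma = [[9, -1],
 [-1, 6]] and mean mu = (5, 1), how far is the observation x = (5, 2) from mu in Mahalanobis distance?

Step 1 — centre the observation: (x - mu) = (0, 1).

Step 2 — invert Sigma. det(Sigma) = 9·6 - (-1)² = 53.
  Sigma^{-1} = (1/det) · [[d, -b], [-b, a]] = [[0.1132, 0.0189],
 [0.0189, 0.1698]].

Step 3 — form the quadratic (x - mu)^T · Sigma^{-1} · (x - mu):
  Sigma^{-1} · (x - mu) = (0.0189, 0.1698).
  (x - mu)^T · [Sigma^{-1} · (x - mu)] = (0)·(0.0189) + (1)·(0.1698) = 0.1698.

Step 4 — take square root: d = √(0.1698) ≈ 0.4121.

d(x, mu) = √(0.1698) ≈ 0.4121


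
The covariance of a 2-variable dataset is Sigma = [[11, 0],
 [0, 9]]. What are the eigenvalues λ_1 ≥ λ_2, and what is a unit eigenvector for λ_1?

Step 1 — characteristic polynomial of 2×2 Sigma:
  det(Sigma - λI) = λ² - trace · λ + det = 0.
  trace = 11 + 9 = 20, det = 11·9 - (0)² = 99.
Step 2 — discriminant:
  Δ = trace² - 4·det = 400 - 396 = 4.
Step 3 — eigenvalues:
  λ = (trace ± √Δ)/2 = (20 ± 2)/2,
  λ_1 = 11,  λ_2 = 9.

Step 4 — unit eigenvector for λ_1: Sigma is diagonal, so its eigenvectors are the coordinate axes. λ_1 = 11 is the diagonal entry on the first coordinate axis, hence
  v_1 = (1, 0) (||v_1|| = 1).

λ_1 = 11,  λ_2 = 9;  v_1 ≈ (1, 0)


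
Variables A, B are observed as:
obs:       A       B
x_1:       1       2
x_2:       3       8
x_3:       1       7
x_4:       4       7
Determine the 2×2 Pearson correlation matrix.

Step 1 — column means:
  mean(A) = (1 + 3 + 1 + 4) / 4 = 9/4 = 2.25
  mean(B) = (2 + 8 + 7 + 7) / 4 = 24/4 = 6

Step 2 — sample variances and covariances s[i,j] = (1/(n-1)) · Σ_k (x_{k,i} - mean_i) · (x_{k,j} - mean_j), with n-1 = 3:
  s[A,A] = ((-1.25)·(-1.25) + (0.75)·(0.75) + (-1.25)·(-1.25) + (1.75)·(1.75)) / 3 = 6.75/3 = 2.25
  s[A,B] = ((-1.25)·(-4) + (0.75)·(2) + (-1.25)·(1) + (1.75)·(1)) / 3 = 7/3 = 2.3333
  s[B,B] = ((-4)·(-4) + (2)·(2) + (1)·(1) + (1)·(1)) / 3 = 22/3 = 7.3333
  Sample standard deviations s_i = √(s[i,i]):
  s(A) = √(2.25) = 1.5
  s(B) = √(7.3333) = 2.708

Step 3 — r_{ij} = s_{ij} / (s_i · s_j):
  r[A,A] = 1 (diagonal).
  r[A,B] = 2.3333 / (1.5 · 2.708) = 2.3333 / 4.062 = 0.5744
  r[B,B] = 1 (diagonal).

R is symmetric with unit diagonal. Assembling:

R = [[1, 0.5744],
 [0.5744, 1]]


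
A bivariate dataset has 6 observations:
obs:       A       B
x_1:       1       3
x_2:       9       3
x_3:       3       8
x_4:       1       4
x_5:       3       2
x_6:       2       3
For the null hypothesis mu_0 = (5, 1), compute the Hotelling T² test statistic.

Step 1 — sample mean vector:
  mean(A) = (1 + 9 + 3 + 1 + 3 + 2) / 6 = 19/6 = 3.1667
  mean(B) = (3 + 3 + 8 + 4 + 2 + 3) / 6 = 23/6 = 3.8333
  x̄ = (3.1667, 3.8333),  deviation x̄ - mu_0 = (3.1667, 3.8333) - (5, 1) = (-1.8333, 2.8333).

Step 2 — sample covariance matrix, S[i,j] = (1/(n-1)) · Σ_k (x_{k,i} - mean_i) · (x_{k,j} - mean_j), divisor n-1 = 5:
  S[A,A] = ((-2.1667)·(-2.1667) + (5.8333)·(5.8333) + (-0.1667)·(-0.1667) + (-2.1667)·(-2.1667) + (-0.1667)·(-0.1667) + (-1.1667)·(-1.1667)) / 5 = 44.8333/5 = 8.9667
  S[A,B] = ((-2.1667)·(-0.8333) + (5.8333)·(-0.8333) + (-0.1667)·(4.1667) + (-2.1667)·(0.1667) + (-0.1667)·(-1.8333) + (-1.1667)·(-0.8333)) / 5 = -2.8333/5 = -0.5667
  S[B,B] = ((-0.8333)·(-0.8333) + (-0.8333)·(-0.8333) + (4.1667)·(4.1667) + (0.1667)·(0.1667) + (-1.8333)·(-1.8333) + (-0.8333)·(-0.8333)) / 5 = 22.8333/5 = 4.5667
  S = [[8.9667, -0.5667],
 [-0.5667, 4.5667]].

Step 3 — invert S. det(S) = 8.9667·4.5667 - (-0.5667)² = 40.6267.
  S^{-1} = (1/det) · [[d, -b], [-b, a]] = [[0.1124, 0.0139],
 [0.0139, 0.2207]].

Step 4 — quadratic form (x̄ - mu_0)^T · S^{-1} · (x̄ - mu_0):
  S^{-1} · (x̄ - mu_0) = (-0.1666, 0.5998),
  (x̄ - mu_0)^T · [...] = (-1.8333)·(-0.1666) + (2.8333)·(0.5998) = 2.0047.

Step 5 — scale by n: T² = 6 · 2.0047 = 12.0282.

T² ≈ 12.0282


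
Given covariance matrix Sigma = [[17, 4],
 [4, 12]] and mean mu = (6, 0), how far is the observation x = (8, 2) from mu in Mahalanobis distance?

Step 1 — centre the observation: (x - mu) = (2, 2).

Step 2 — invert Sigma. det(Sigma) = 17·12 - (4)² = 188.
  Sigma^{-1} = (1/det) · [[d, -b], [-b, a]] = [[0.0638, -0.0213],
 [-0.0213, 0.0904]].

Step 3 — form the quadratic (x - mu)^T · Sigma^{-1} · (x - mu):
  Sigma^{-1} · (x - mu) = (0.0851, 0.1383).
  (x - mu)^T · [Sigma^{-1} · (x - mu)] = (2)·(0.0851) + (2)·(0.1383) = 0.4468.

Step 4 — take square root: d = √(0.4468) ≈ 0.6684.

d(x, mu) = √(0.4468) ≈ 0.6684


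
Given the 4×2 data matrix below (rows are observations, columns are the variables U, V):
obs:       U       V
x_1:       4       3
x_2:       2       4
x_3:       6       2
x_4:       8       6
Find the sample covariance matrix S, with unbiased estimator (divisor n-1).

Step 1 — column means:
  mean(U) = (4 + 2 + 6 + 8) / 4 = 20/4 = 5
  mean(V) = (3 + 4 + 2 + 6) / 4 = 15/4 = 3.75

Step 2 — sample covariance S[i,j] = (1/(n-1)) · Σ_k (x_{k,i} - mean_i) · (x_{k,j} - mean_j), with n-1 = 3.
  S[U,U] = ((-1)·(-1) + (-3)·(-3) + (1)·(1) + (3)·(3)) / 3 = 20/3 = 6.6667
  S[U,V] = ((-1)·(-0.75) + (-3)·(0.25) + (1)·(-1.75) + (3)·(2.25)) / 3 = 5/3 = 1.6667
  S[V,V] = ((-0.75)·(-0.75) + (0.25)·(0.25) + (-1.75)·(-1.75) + (2.25)·(2.25)) / 3 = 8.75/3 = 2.9167

S is symmetric (S[j,i] = S[i,j]). Assembling:

S = [[6.6667, 1.6667],
 [1.6667, 2.9167]]


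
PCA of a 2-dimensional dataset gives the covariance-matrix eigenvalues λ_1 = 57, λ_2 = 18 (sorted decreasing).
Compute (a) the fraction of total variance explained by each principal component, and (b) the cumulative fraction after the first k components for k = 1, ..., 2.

Step 1 — total variance = trace(Sigma) = Σ λ_i = 57 + 18 = 75.

Step 2 — fraction explained by component i = λ_i / Σ λ:
  PC1: 57/75 = 0.76
  PC2: 18/75 = 0.24

Step 3 — cumulative fraction after k components = (λ_1 + ... + λ_k) / Σ λ:
  k = 1: 57/75 = 0.76
  k = 2: (57 + 18)/75 = 75/75 = 1

Summary (fraction, with percent):

explained: PC1 0.76 (76%), PC2 0.24 (24%);  cumulative: 0.76, 1


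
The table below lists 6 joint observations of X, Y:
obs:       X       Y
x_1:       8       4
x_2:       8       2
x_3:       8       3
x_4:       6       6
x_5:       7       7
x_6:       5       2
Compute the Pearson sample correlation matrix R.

Step 1 — column means:
  mean(X) = (8 + 8 + 8 + 6 + 7 + 5) / 6 = 42/6 = 7
  mean(Y) = (4 + 2 + 3 + 6 + 7 + 2) / 6 = 24/6 = 4

Step 2 — sample variances and covariances s[i,j] = (1/(n-1)) · Σ_k (x_{k,i} - mean_i) · (x_{k,j} - mean_j), with n-1 = 5:
  s[X,X] = ((1)·(1) + (1)·(1) + (1)·(1) + (-1)·(-1) + (0)·(0) + (-2)·(-2)) / 5 = 8/5 = 1.6
  s[X,Y] = ((1)·(0) + (1)·(-2) + (1)·(-1) + (-1)·(2) + (0)·(3) + (-2)·(-2)) / 5 = -1/5 = -0.2
  s[Y,Y] = ((0)·(0) + (-2)·(-2) + (-1)·(-1) + (2)·(2) + (3)·(3) + (-2)·(-2)) / 5 = 22/5 = 4.4
  Sample standard deviations s_i = √(s[i,i]):
  s(X) = √(1.6) = 1.2649
  s(Y) = √(4.4) = 2.0976

Step 3 — r_{ij} = s_{ij} / (s_i · s_j):
  r[X,X] = 1 (diagonal).
  r[X,Y] = -0.2 / (1.2649 · 2.0976) = -0.2 / 2.6533 = -0.0754
  r[Y,Y] = 1 (diagonal).

R is symmetric with unit diagonal. Assembling:

R = [[1, -0.0754],
 [-0.0754, 1]]


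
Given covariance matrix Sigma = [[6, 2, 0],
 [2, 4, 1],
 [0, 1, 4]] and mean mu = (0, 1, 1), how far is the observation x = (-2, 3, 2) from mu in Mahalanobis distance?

Step 1 — centre the observation: (x - mu) = (-2, 2, 1).

Step 2 — invert Sigma (cofactor / det for 3×3, or solve directly):
  Sigma^{-1} = [[0.2027, -0.1081, 0.027],
 [-0.1081, 0.3243, -0.0811],
 [0.027, -0.0811, 0.2703]].

Step 3 — form the quadratic (x - mu)^T · Sigma^{-1} · (x - mu):
  Sigma^{-1} · (x - mu) = (-0.5946, 0.7838, 0.0541).
  (x - mu)^T · [Sigma^{-1} · (x - mu)] = (-2)·(-0.5946) + (2)·(0.7838) + (1)·(0.0541) = 2.8108.

Step 4 — take square root: d = √(2.8108) ≈ 1.6765.

d(x, mu) = √(2.8108) ≈ 1.6765


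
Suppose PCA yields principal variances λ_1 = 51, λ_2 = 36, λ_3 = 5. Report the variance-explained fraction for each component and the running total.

Step 1 — total variance = trace(Sigma) = Σ λ_i = 51 + 36 + 5 = 92.

Step 2 — fraction explained by component i = λ_i / Σ λ:
  PC1: 51/92 = 0.5543
  PC2: 36/92 = 0.3913
  PC3: 5/92 = 0.0543

Step 3 — cumulative fraction after k components = (λ_1 + ... + λ_k) / Σ λ:
  k = 1: 51/92 = 0.5543
  k = 2: (51 + 36)/92 = 87/92 = 0.9457
  k = 3: (51 + 36 + 5)/92 = 92/92 = 1

Summary (fraction, with percent):

explained: PC1 0.5543 (55.43%), PC2 0.3913 (39.13%), PC3 0.0543 (5.43%);  cumulative: 0.5543, 0.9457, 1


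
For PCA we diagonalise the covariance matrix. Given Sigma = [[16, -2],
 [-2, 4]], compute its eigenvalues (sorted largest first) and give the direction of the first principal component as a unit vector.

Step 1 — characteristic polynomial of 2×2 Sigma:
  det(Sigma - λI) = λ² - trace · λ + det = 0.
  trace = 16 + 4 = 20, det = 16·4 - (-2)² = 60.
Step 2 — discriminant:
  Δ = trace² - 4·det = 400 - 240 = 160.
Step 3 — eigenvalues:
  λ = (trace ± √Δ)/2 = (20 ± 12.6491)/2,
  λ_1 = 16.3246,  λ_2 = 3.6754.

Step 4 — unit eigenvector for λ_1: solve (Sigma - λ_1 I)v = 0. First row:
  (16 - 16.3246)·v_x + (-2)·v_y = 0, i.e. (-0.3246)·v_x + (-2)·v_y = 0,
  so v ∝ (b, λ_1 - a) = (-2, 0.3246); multiply by -1 so the first entry is positive: u = (2, -0.3246).
  ||u|| = √((2)² + (-0.3246)²) = √(4.1053) ≈ 2.0262,
  v_1 = u/||u|| ≈ (0.9871, -0.1602) (||v_1|| = 1).

λ_1 = 16.3246,  λ_2 = 3.6754;  v_1 ≈ (0.9871, -0.1602)


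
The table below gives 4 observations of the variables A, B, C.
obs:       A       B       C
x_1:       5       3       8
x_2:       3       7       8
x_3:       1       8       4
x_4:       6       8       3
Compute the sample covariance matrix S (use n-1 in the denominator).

Step 1 — column means:
  mean(A) = (5 + 3 + 1 + 6) / 4 = 15/4 = 3.75
  mean(B) = (3 + 7 + 8 + 8) / 4 = 26/4 = 6.5
  mean(C) = (8 + 8 + 4 + 3) / 4 = 23/4 = 5.75

Step 2 — sample covariance S[i,j] = (1/(n-1)) · Σ_k (x_{k,i} - mean_i) · (x_{k,j} - mean_j), with n-1 = 3.
  S[A,A] = ((1.25)·(1.25) + (-0.75)·(-0.75) + (-2.75)·(-2.75) + (2.25)·(2.25)) / 3 = 14.75/3 = 4.9167
  S[A,B] = ((1.25)·(-3.5) + (-0.75)·(0.5) + (-2.75)·(1.5) + (2.25)·(1.5)) / 3 = -5.5/3 = -1.8333
  S[A,C] = ((1.25)·(2.25) + (-0.75)·(2.25) + (-2.75)·(-1.75) + (2.25)·(-2.75)) / 3 = -0.25/3 = -0.0833
  S[B,B] = ((-3.5)·(-3.5) + (0.5)·(0.5) + (1.5)·(1.5) + (1.5)·(1.5)) / 3 = 17/3 = 5.6667
  S[B,C] = ((-3.5)·(2.25) + (0.5)·(2.25) + (1.5)·(-1.75) + (1.5)·(-2.75)) / 3 = -13.5/3 = -4.5
  S[C,C] = ((2.25)·(2.25) + (2.25)·(2.25) + (-1.75)·(-1.75) + (-2.75)·(-2.75)) / 3 = 20.75/3 = 6.9167

S is symmetric (S[j,i] = S[i,j]). Assembling:

S = [[4.9167, -1.8333, -0.0833],
 [-1.8333, 5.6667, -4.5],
 [-0.0833, -4.5, 6.9167]]


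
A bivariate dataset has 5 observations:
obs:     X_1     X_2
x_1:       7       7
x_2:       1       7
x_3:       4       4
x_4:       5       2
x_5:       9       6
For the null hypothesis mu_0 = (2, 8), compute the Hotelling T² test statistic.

Step 1 — sample mean vector:
  mean(X_1) = (7 + 1 + 4 + 5 + 9) / 5 = 26/5 = 5.2
  mean(X_2) = (7 + 7 + 4 + 2 + 6) / 5 = 26/5 = 5.2
  x̄ = (5.2, 5.2),  deviation x̄ - mu_0 = (5.2, 5.2) - (2, 8) = (3.2, -2.8).

Step 2 — sample covariance matrix, S[i,j] = (1/(n-1)) · Σ_k (x_{k,i} - mean_i) · (x_{k,j} - mean_j), divisor n-1 = 4:
  S[X_1,X_1] = ((1.8)·(1.8) + (-4.2)·(-4.2) + (-1.2)·(-1.2) + (-0.2)·(-0.2) + (3.8)·(3.8)) / 4 = 36.8/4 = 9.2
  S[X_1,X_2] = ((1.8)·(1.8) + (-4.2)·(1.8) + (-1.2)·(-1.2) + (-0.2)·(-3.2) + (3.8)·(0.8)) / 4 = 0.8/4 = 0.2
  S[X_2,X_2] = ((1.8)·(1.8) + (1.8)·(1.8) + (-1.2)·(-1.2) + (-3.2)·(-3.2) + (0.8)·(0.8)) / 4 = 18.8/4 = 4.7
  S = [[9.2, 0.2],
 [0.2, 4.7]].

Step 3 — invert S. det(S) = 9.2·4.7 - (0.2)² = 43.2.
  S^{-1} = (1/det) · [[d, -b], [-b, a]] = [[0.1088, -0.0046],
 [-0.0046, 0.213]].

Step 4 — quadratic form (x̄ - mu_0)^T · S^{-1} · (x̄ - mu_0):
  S^{-1} · (x̄ - mu_0) = (0.3611, -0.6111),
  (x̄ - mu_0)^T · [...] = (3.2)·(0.3611) + (-2.8)·(-0.6111) = 2.8667.

Step 5 — scale by n: T² = 5 · 2.8667 = 14.3333.

T² ≈ 14.3333


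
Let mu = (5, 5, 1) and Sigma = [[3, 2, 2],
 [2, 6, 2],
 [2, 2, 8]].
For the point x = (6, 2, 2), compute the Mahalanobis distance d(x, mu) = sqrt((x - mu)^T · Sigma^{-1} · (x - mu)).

Step 1 — centre the observation: (x - mu) = (1, -3, 1).

Step 2 — invert Sigma (cofactor / det for 3×3, or solve directly):
  Sigma^{-1} = [[0.4783, -0.1304, -0.087],
 [-0.1304, 0.2174, -0.0217],
 [-0.087, -0.0217, 0.1522]].

Step 3 — form the quadratic (x - mu)^T · Sigma^{-1} · (x - mu):
  Sigma^{-1} · (x - mu) = (0.7826, -0.8043, 0.1304).
  (x - mu)^T · [Sigma^{-1} · (x - mu)] = (1)·(0.7826) + (-3)·(-0.8043) + (1)·(0.1304) = 3.3261.

Step 4 — take square root: d = √(3.3261) ≈ 1.8238.

d(x, mu) = √(3.3261) ≈ 1.8238


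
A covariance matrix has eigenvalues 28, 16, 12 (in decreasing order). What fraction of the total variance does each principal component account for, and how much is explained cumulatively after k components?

Step 1 — total variance = trace(Sigma) = Σ λ_i = 28 + 16 + 12 = 56.

Step 2 — fraction explained by component i = λ_i / Σ λ:
  PC1: 28/56 = 0.5
  PC2: 16/56 = 0.2857
  PC3: 12/56 = 0.2143

Step 3 — cumulative fraction after k components = (λ_1 + ... + λ_k) / Σ λ:
  k = 1: 28/56 = 0.5
  k = 2: (28 + 16)/56 = 44/56 = 0.7857
  k = 3: (28 + 16 + 12)/56 = 56/56 = 1

Summary (fraction, with percent):

explained: PC1 0.5 (50%), PC2 0.2857 (28.57%), PC3 0.2143 (21.43%);  cumulative: 0.5, 0.7857, 1


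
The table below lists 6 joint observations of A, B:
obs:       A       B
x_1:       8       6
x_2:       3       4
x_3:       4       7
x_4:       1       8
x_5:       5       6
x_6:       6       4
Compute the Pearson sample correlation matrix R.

Step 1 — column means:
  mean(A) = (8 + 3 + 4 + 1 + 5 + 6) / 6 = 27/6 = 4.5
  mean(B) = (6 + 4 + 7 + 8 + 6 + 4) / 6 = 35/6 = 5.8333

Step 2 — sample variances and covariances s[i,j] = (1/(n-1)) · Σ_k (x_{k,i} - mean_i) · (x_{k,j} - mean_j), with n-1 = 5:
  s[A,A] = ((3.5)·(3.5) + (-1.5)·(-1.5) + (-0.5)·(-0.5) + (-3.5)·(-3.5) + (0.5)·(0.5) + (1.5)·(1.5)) / 5 = 29.5/5 = 5.9
  s[A,B] = ((3.5)·(0.1667) + (-1.5)·(-1.8333) + (-0.5)·(1.1667) + (-3.5)·(2.1667) + (0.5)·(0.1667) + (1.5)·(-1.8333)) / 5 = -7.5/5 = -1.5
  s[B,B] = ((0.1667)·(0.1667) + (-1.8333)·(-1.8333) + (1.1667)·(1.1667) + (2.1667)·(2.1667) + (0.1667)·(0.1667) + (-1.8333)·(-1.8333)) / 5 = 12.8333/5 = 2.5667
  Sample standard deviations s_i = √(s[i,i]):
  s(A) = √(5.9) = 2.429
  s(B) = √(2.5667) = 1.6021

Step 3 — r_{ij} = s_{ij} / (s_i · s_j):
  r[A,A] = 1 (diagonal).
  r[A,B] = -1.5 / (2.429 · 1.6021) = -1.5 / 3.8914 = -0.3855
  r[B,B] = 1 (diagonal).

R is symmetric with unit diagonal. Assembling:

R = [[1, -0.3855],
 [-0.3855, 1]]


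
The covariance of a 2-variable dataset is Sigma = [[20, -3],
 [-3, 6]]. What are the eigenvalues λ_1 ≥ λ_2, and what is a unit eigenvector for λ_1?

Step 1 — characteristic polynomial of 2×2 Sigma:
  det(Sigma - λI) = λ² - trace · λ + det = 0.
  trace = 20 + 6 = 26, det = 20·6 - (-3)² = 111.
Step 2 — discriminant:
  Δ = trace² - 4·det = 676 - 444 = 232.
Step 3 — eigenvalues:
  λ = (trace ± √Δ)/2 = (26 ± 15.2315)/2,
  λ_1 = 20.6158,  λ_2 = 5.3842.

Step 4 — unit eigenvector for λ_1: solve (Sigma - λ_1 I)v = 0. First row:
  (20 - 20.6158)·v_x + (-3)·v_y = 0, i.e. (-0.6158)·v_x + (-3)·v_y = 0,
  so v ∝ (b, λ_1 - a) = (-3, 0.6158); multiply by -1 so the first entry is positive: u = (3, -0.6158).
  ||u|| = √((3)² + (-0.6158)²) = √(9.3792) ≈ 3.0625,
  v_1 = u/||u|| ≈ (0.9796, -0.2011) (||v_1|| = 1).

λ_1 = 20.6158,  λ_2 = 5.3842;  v_1 ≈ (0.9796, -0.2011)


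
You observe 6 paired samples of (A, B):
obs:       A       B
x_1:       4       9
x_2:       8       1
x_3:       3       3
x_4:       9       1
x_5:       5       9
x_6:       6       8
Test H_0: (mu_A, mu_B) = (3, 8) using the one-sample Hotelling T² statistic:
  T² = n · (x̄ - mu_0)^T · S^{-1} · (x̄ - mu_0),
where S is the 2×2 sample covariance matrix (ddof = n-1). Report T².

Step 1 — sample mean vector:
  mean(A) = (4 + 8 + 3 + 9 + 5 + 6) / 6 = 35/6 = 5.8333
  mean(B) = (9 + 1 + 3 + 1 + 9 + 8) / 6 = 31/6 = 5.1667
  x̄ = (5.8333, 5.1667),  deviation x̄ - mu_0 = (5.8333, 5.1667) - (3, 8) = (2.8333, -2.8333).

Step 2 — sample covariance matrix, S[i,j] = (1/(n-1)) · Σ_k (x_{k,i} - mean_i) · (x_{k,j} - mean_j), divisor n-1 = 5:
  S[A,A] = ((-1.8333)·(-1.8333) + (2.1667)·(2.1667) + (-2.8333)·(-2.8333) + (3.1667)·(3.1667) + (-0.8333)·(-0.8333) + (0.1667)·(0.1667)) / 5 = 26.8333/5 = 5.3667
  S[A,B] = ((-1.8333)·(3.8333) + (2.1667)·(-4.1667) + (-2.8333)·(-2.1667) + (3.1667)·(-4.1667) + (-0.8333)·(3.8333) + (0.1667)·(2.8333)) / 5 = -25.8333/5 = -5.1667
  S[B,B] = ((3.8333)·(3.8333) + (-4.1667)·(-4.1667) + (-2.1667)·(-2.1667) + (-4.1667)·(-4.1667) + (3.8333)·(3.8333) + (2.8333)·(2.8333)) / 5 = 76.8333/5 = 15.3667
  S = [[5.3667, -5.1667],
 [-5.1667, 15.3667]].

Step 3 — invert S. det(S) = 5.3667·15.3667 - (-5.1667)² = 55.7733.
  S^{-1} = (1/det) · [[d, -b], [-b, a]] = [[0.2755, 0.0926],
 [0.0926, 0.0962]].

Step 4 — quadratic form (x̄ - mu_0)^T · S^{-1} · (x̄ - mu_0):
  S^{-1} · (x̄ - mu_0) = (0.5182, -0.0102),
  (x̄ - mu_0)^T · [...] = (2.8333)·(0.5182) + (-2.8333)·(-0.0102) = 1.4969.

Step 5 — scale by n: T² = 6 · 1.4969 = 8.9816.

T² ≈ 8.9816


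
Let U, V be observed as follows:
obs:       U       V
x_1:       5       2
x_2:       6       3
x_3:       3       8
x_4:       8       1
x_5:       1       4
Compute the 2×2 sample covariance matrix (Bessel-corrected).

Step 1 — column means:
  mean(U) = (5 + 6 + 3 + 8 + 1) / 5 = 23/5 = 4.6
  mean(V) = (2 + 3 + 8 + 1 + 4) / 5 = 18/5 = 3.6

Step 2 — sample covariance S[i,j] = (1/(n-1)) · Σ_k (x_{k,i} - mean_i) · (x_{k,j} - mean_j), with n-1 = 4.
  S[U,U] = ((0.4)·(0.4) + (1.4)·(1.4) + (-1.6)·(-1.6) + (3.4)·(3.4) + (-3.6)·(-3.6)) / 4 = 29.2/4 = 7.3
  S[U,V] = ((0.4)·(-1.6) + (1.4)·(-0.6) + (-1.6)·(4.4) + (3.4)·(-2.6) + (-3.6)·(0.4)) / 4 = -18.8/4 = -4.7
  S[V,V] = ((-1.6)·(-1.6) + (-0.6)·(-0.6) + (4.4)·(4.4) + (-2.6)·(-2.6) + (0.4)·(0.4)) / 4 = 29.2/4 = 7.3

S is symmetric (S[j,i] = S[i,j]). Assembling:

S = [[7.3, -4.7],
 [-4.7, 7.3]]


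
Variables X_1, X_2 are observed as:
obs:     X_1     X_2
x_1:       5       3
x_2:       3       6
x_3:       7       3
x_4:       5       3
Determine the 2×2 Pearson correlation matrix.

Step 1 — column means:
  mean(X_1) = (5 + 3 + 7 + 5) / 4 = 20/4 = 5
  mean(X_2) = (3 + 6 + 3 + 3) / 4 = 15/4 = 3.75

Step 2 — sample variances and covariances s[i,j] = (1/(n-1)) · Σ_k (x_{k,i} - mean_i) · (x_{k,j} - mean_j), with n-1 = 3:
  s[X_1,X_1] = ((0)·(0) + (-2)·(-2) + (2)·(2) + (0)·(0)) / 3 = 8/3 = 2.6667
  s[X_1,X_2] = ((0)·(-0.75) + (-2)·(2.25) + (2)·(-0.75) + (0)·(-0.75)) / 3 = -6/3 = -2
  s[X_2,X_2] = ((-0.75)·(-0.75) + (2.25)·(2.25) + (-0.75)·(-0.75) + (-0.75)·(-0.75)) / 3 = 6.75/3 = 2.25
  Sample standard deviations s_i = √(s[i,i]):
  s(X_1) = √(2.6667) = 1.633
  s(X_2) = √(2.25) = 1.5

Step 3 — r_{ij} = s_{ij} / (s_i · s_j):
  r[X_1,X_1] = 1 (diagonal).
  r[X_1,X_2] = -2 / (1.633 · 1.5) = -2 / 2.4495 = -0.8165
  r[X_2,X_2] = 1 (diagonal).

R is symmetric with unit diagonal. Assembling:

R = [[1, -0.8165],
 [-0.8165, 1]]


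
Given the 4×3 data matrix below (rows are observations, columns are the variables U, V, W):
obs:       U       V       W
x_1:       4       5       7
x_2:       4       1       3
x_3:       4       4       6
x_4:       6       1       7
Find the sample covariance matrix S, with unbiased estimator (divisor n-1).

Step 1 — column means:
  mean(U) = (4 + 4 + 4 + 6) / 4 = 18/4 = 4.5
  mean(V) = (5 + 1 + 4 + 1) / 4 = 11/4 = 2.75
  mean(W) = (7 + 3 + 6 + 7) / 4 = 23/4 = 5.75

Step 2 — sample covariance S[i,j] = (1/(n-1)) · Σ_k (x_{k,i} - mean_i) · (x_{k,j} - mean_j), with n-1 = 3.
  S[U,U] = ((-0.5)·(-0.5) + (-0.5)·(-0.5) + (-0.5)·(-0.5) + (1.5)·(1.5)) / 3 = 3/3 = 1
  S[U,V] = ((-0.5)·(2.25) + (-0.5)·(-1.75) + (-0.5)·(1.25) + (1.5)·(-1.75)) / 3 = -3.5/3 = -1.1667
  S[U,W] = ((-0.5)·(1.25) + (-0.5)·(-2.75) + (-0.5)·(0.25) + (1.5)·(1.25)) / 3 = 2.5/3 = 0.8333
  S[V,V] = ((2.25)·(2.25) + (-1.75)·(-1.75) + (1.25)·(1.25) + (-1.75)·(-1.75)) / 3 = 12.75/3 = 4.25
  S[V,W] = ((2.25)·(1.25) + (-1.75)·(-2.75) + (1.25)·(0.25) + (-1.75)·(1.25)) / 3 = 5.75/3 = 1.9167
  S[W,W] = ((1.25)·(1.25) + (-2.75)·(-2.75) + (0.25)·(0.25) + (1.25)·(1.25)) / 3 = 10.75/3 = 3.5833

S is symmetric (S[j,i] = S[i,j]). Assembling:

S = [[1, -1.1667, 0.8333],
 [-1.1667, 4.25, 1.9167],
 [0.8333, 1.9167, 3.5833]]


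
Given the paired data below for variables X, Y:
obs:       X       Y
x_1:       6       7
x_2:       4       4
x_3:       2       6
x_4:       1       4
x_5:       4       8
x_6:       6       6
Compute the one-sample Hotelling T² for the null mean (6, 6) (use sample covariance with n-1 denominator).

Step 1 — sample mean vector:
  mean(X) = (6 + 4 + 2 + 1 + 4 + 6) / 6 = 23/6 = 3.8333
  mean(Y) = (7 + 4 + 6 + 4 + 8 + 6) / 6 = 35/6 = 5.8333
  x̄ = (3.8333, 5.8333),  deviation x̄ - mu_0 = (3.8333, 5.8333) - (6, 6) = (-2.1667, -0.1667).

Step 2 — sample covariance matrix, S[i,j] = (1/(n-1)) · Σ_k (x_{k,i} - mean_i) · (x_{k,j} - mean_j), divisor n-1 = 5:
  S[X,X] = ((2.1667)·(2.1667) + (0.1667)·(0.1667) + (-1.8333)·(-1.8333) + (-2.8333)·(-2.8333) + (0.1667)·(0.1667) + (2.1667)·(2.1667)) / 5 = 20.8333/5 = 4.1667
  S[X,Y] = ((2.1667)·(1.1667) + (0.1667)·(-1.8333) + (-1.8333)·(0.1667) + (-2.8333)·(-1.8333) + (0.1667)·(2.1667) + (2.1667)·(0.1667)) / 5 = 7.8333/5 = 1.5667
  S[Y,Y] = ((1.1667)·(1.1667) + (-1.8333)·(-1.8333) + (0.1667)·(0.1667) + (-1.8333)·(-1.8333) + (2.1667)·(2.1667) + (0.1667)·(0.1667)) / 5 = 12.8333/5 = 2.5667
  S = [[4.1667, 1.5667],
 [1.5667, 2.5667]].

Step 3 — invert S. det(S) = 4.1667·2.5667 - (1.5667)² = 8.24.
  S^{-1} = (1/det) · [[d, -b], [-b, a]] = [[0.3115, -0.1901],
 [-0.1901, 0.5057]].

Step 4 — quadratic form (x̄ - mu_0)^T · S^{-1} · (x̄ - mu_0):
  S^{-1} · (x̄ - mu_0) = (-0.6432, 0.3277),
  (x̄ - mu_0)^T · [...] = (-2.1667)·(-0.6432) + (-0.1667)·(0.3277) = 1.339.

Step 5 — scale by n: T² = 6 · 1.339 = 8.034.

T² ≈ 8.034


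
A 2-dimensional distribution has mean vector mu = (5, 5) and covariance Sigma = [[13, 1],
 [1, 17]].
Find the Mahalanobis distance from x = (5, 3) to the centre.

Step 1 — centre the observation: (x - mu) = (0, -2).

Step 2 — invert Sigma. det(Sigma) = 13·17 - (1)² = 220.
  Sigma^{-1} = (1/det) · [[d, -b], [-b, a]] = [[0.0773, -0.0045],
 [-0.0045, 0.0591]].

Step 3 — form the quadratic (x - mu)^T · Sigma^{-1} · (x - mu):
  Sigma^{-1} · (x - mu) = (0.0091, -0.1182).
  (x - mu)^T · [Sigma^{-1} · (x - mu)] = (0)·(0.0091) + (-2)·(-0.1182) = 0.2364.

Step 4 — take square root: d = √(0.2364) ≈ 0.4862.

d(x, mu) = √(0.2364) ≈ 0.4862


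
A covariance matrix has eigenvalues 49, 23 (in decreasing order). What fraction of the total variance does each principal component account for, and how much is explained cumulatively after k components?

Step 1 — total variance = trace(Sigma) = Σ λ_i = 49 + 23 = 72.

Step 2 — fraction explained by component i = λ_i / Σ λ:
  PC1: 49/72 = 0.6806
  PC2: 23/72 = 0.3194

Step 3 — cumulative fraction after k components = (λ_1 + ... + λ_k) / Σ λ:
  k = 1: 49/72 = 0.6806
  k = 2: (49 + 23)/72 = 72/72 = 1

Summary (fraction, with percent):

explained: PC1 0.6806 (68.06%), PC2 0.3194 (31.94%);  cumulative: 0.6806, 1


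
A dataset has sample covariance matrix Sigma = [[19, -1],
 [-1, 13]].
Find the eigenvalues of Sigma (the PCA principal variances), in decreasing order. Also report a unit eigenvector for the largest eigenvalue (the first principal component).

Step 1 — characteristic polynomial of 2×2 Sigma:
  det(Sigma - λI) = λ² - trace · λ + det = 0.
  trace = 19 + 13 = 32, det = 19·13 - (-1)² = 246.
Step 2 — discriminant:
  Δ = trace² - 4·det = 1024 - 984 = 40.
Step 3 — eigenvalues:
  λ = (trace ± √Δ)/2 = (32 ± 6.3246)/2,
  λ_1 = 19.1623,  λ_2 = 12.8377.

Step 4 — unit eigenvector for λ_1: solve (Sigma - λ_1 I)v = 0. First row:
  (19 - 19.1623)·v_x + (-1)·v_y = 0, i.e. (-0.1623)·v_x + (-1)·v_y = 0,
  so v ∝ (b, λ_1 - a) = (-1, 0.1623); multiply by -1 so the first entry is positive: u = (1, -0.1623).
  ||u|| = √((1)² + (-0.1623)²) = √(1.0263) ≈ 1.0131,
  v_1 = u/||u|| ≈ (0.9871, -0.1602) (||v_1|| = 1).

λ_1 = 19.1623,  λ_2 = 12.8377;  v_1 ≈ (0.9871, -0.1602)


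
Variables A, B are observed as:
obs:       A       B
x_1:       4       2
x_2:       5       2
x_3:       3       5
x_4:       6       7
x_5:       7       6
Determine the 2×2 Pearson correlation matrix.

Step 1 — column means:
  mean(A) = (4 + 5 + 3 + 6 + 7) / 5 = 25/5 = 5
  mean(B) = (2 + 2 + 5 + 7 + 6) / 5 = 22/5 = 4.4

Step 2 — sample variances and covariances s[i,j] = (1/(n-1)) · Σ_k (x_{k,i} - mean_i) · (x_{k,j} - mean_j), with n-1 = 4:
  s[A,A] = ((-1)·(-1) + (0)·(0) + (-2)·(-2) + (1)·(1) + (2)·(2)) / 4 = 10/4 = 2.5
  s[A,B] = ((-1)·(-2.4) + (0)·(-2.4) + (-2)·(0.6) + (1)·(2.6) + (2)·(1.6)) / 4 = 7/4 = 1.75
  s[B,B] = ((-2.4)·(-2.4) + (-2.4)·(-2.4) + (0.6)·(0.6) + (2.6)·(2.6) + (1.6)·(1.6)) / 4 = 21.2/4 = 5.3
  Sample standard deviations s_i = √(s[i,i]):
  s(A) = √(2.5) = 1.5811
  s(B) = √(5.3) = 2.3022

Step 3 — r_{ij} = s_{ij} / (s_i · s_j):
  r[A,A] = 1 (diagonal).
  r[A,B] = 1.75 / (1.5811 · 2.3022) = 1.75 / 3.6401 = 0.4808
  r[B,B] = 1 (diagonal).

R is symmetric with unit diagonal. Assembling:

R = [[1, 0.4808],
 [0.4808, 1]]


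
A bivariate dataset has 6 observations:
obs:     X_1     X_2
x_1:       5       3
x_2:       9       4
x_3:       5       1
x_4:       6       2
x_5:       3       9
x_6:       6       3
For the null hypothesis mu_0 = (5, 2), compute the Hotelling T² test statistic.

Step 1 — sample mean vector:
  mean(X_1) = (5 + 9 + 5 + 6 + 3 + 6) / 6 = 34/6 = 5.6667
  mean(X_2) = (3 + 4 + 1 + 2 + 9 + 3) / 6 = 22/6 = 3.6667
  x̄ = (5.6667, 3.6667),  deviation x̄ - mu_0 = (5.6667, 3.6667) - (5, 2) = (0.6667, 1.6667).

Step 2 — sample covariance matrix, S[i,j] = (1/(n-1)) · Σ_k (x_{k,i} - mean_i) · (x_{k,j} - mean_j), divisor n-1 = 5:
  S[X_1,X_1] = ((-0.6667)·(-0.6667) + (3.3333)·(3.3333) + (-0.6667)·(-0.6667) + (0.3333)·(0.3333) + (-2.6667)·(-2.6667) + (0.3333)·(0.3333)) / 5 = 19.3333/5 = 3.8667
  S[X_1,X_2] = ((-0.6667)·(-0.6667) + (3.3333)·(0.3333) + (-0.6667)·(-2.6667) + (0.3333)·(-1.6667) + (-2.6667)·(5.3333) + (0.3333)·(-0.6667)) / 5 = -11.6667/5 = -2.3333
  S[X_2,X_2] = ((-0.6667)·(-0.6667) + (0.3333)·(0.3333) + (-2.6667)·(-2.6667) + (-1.6667)·(-1.6667) + (5.3333)·(5.3333) + (-0.6667)·(-0.6667)) / 5 = 39.3333/5 = 7.8667
  S = [[3.8667, -2.3333],
 [-2.3333, 7.8667]].

Step 3 — invert S. det(S) = 3.8667·7.8667 - (-2.3333)² = 24.9733.
  S^{-1} = (1/det) · [[d, -b], [-b, a]] = [[0.315, 0.0934],
 [0.0934, 0.1548]].

Step 4 — quadratic form (x̄ - mu_0)^T · S^{-1} · (x̄ - mu_0):
  S^{-1} · (x̄ - mu_0) = (0.3657, 0.3203),
  (x̄ - mu_0)^T · [...] = (0.6667)·(0.3657) + (1.6667)·(0.3203) = 0.7777.

Step 5 — scale by n: T² = 6 · 0.7777 = 4.6663.

T² ≈ 4.6663


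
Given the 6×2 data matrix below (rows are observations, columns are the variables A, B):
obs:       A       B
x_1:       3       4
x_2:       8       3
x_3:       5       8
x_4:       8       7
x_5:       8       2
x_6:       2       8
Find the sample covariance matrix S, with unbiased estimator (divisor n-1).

Step 1 — column means:
  mean(A) = (3 + 8 + 5 + 8 + 8 + 2) / 6 = 34/6 = 5.6667
  mean(B) = (4 + 3 + 8 + 7 + 2 + 8) / 6 = 32/6 = 5.3333

Step 2 — sample covariance S[i,j] = (1/(n-1)) · Σ_k (x_{k,i} - mean_i) · (x_{k,j} - mean_j), with n-1 = 5.
  S[A,A] = ((-2.6667)·(-2.6667) + (2.3333)·(2.3333) + (-0.6667)·(-0.6667) + (2.3333)·(2.3333) + (2.3333)·(2.3333) + (-3.6667)·(-3.6667)) / 5 = 37.3333/5 = 7.4667
  S[A,B] = ((-2.6667)·(-1.3333) + (2.3333)·(-2.3333) + (-0.6667)·(2.6667) + (2.3333)·(1.6667) + (2.3333)·(-3.3333) + (-3.6667)·(2.6667)) / 5 = -17.3333/5 = -3.4667
  S[B,B] = ((-1.3333)·(-1.3333) + (-2.3333)·(-2.3333) + (2.6667)·(2.6667) + (1.6667)·(1.6667) + (-3.3333)·(-3.3333) + (2.6667)·(2.6667)) / 5 = 35.3333/5 = 7.0667

S is symmetric (S[j,i] = S[i,j]). Assembling:

S = [[7.4667, -3.4667],
 [-3.4667, 7.0667]]
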